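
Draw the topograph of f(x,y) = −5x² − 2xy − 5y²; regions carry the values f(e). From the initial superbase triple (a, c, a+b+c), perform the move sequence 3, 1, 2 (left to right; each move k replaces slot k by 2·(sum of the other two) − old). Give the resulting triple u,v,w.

start (-5,-5,-12) = (f(1,0),f(0,1),f(1,1))
replace slot 3: 2·((-5)+(-5)) − (-12) = -8 → (-5,-5,-8)
replace slot 1: 2·((-5)+(-8)) − (-5) = -21 → (-21,-5,-8)
replace slot 2: 2·((-21)+(-8)) − (-5) = -53 → (-21,-53,-8)

-21,-53,-8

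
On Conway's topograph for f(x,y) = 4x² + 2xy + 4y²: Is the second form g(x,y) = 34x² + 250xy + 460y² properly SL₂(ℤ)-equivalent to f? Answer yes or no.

D₁ = -60, D₂ = -60
f: reduced (well bottom): (4,2,4) with a≤c, −a<b≤a
g: translate: b→-22 (≡250 mod 68), so (34,250,460)→(34,-22,4)
g: flip: (34,-22,4)→(4,22,34)
g: translate: b→-2 (≡22 mod 8), so (4,22,34)→(4,-2,4)
g: flip: (4,-2,4)→(4,2,4)
g: reduced (well bottom): (4,2,4) with a≤c, −a<b≤a
reduced forms (4, 2, 4) vs (4, 2, 4) ⇒ equivalent

yes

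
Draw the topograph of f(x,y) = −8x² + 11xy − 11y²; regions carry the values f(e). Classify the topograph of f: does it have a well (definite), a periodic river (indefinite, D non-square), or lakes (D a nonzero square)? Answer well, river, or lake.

D = b²−4ac = 11² − 4·(-8)·(-11) = -231
D < 0 ⇒ definite ⇒ every region one sign ⇒ single well

well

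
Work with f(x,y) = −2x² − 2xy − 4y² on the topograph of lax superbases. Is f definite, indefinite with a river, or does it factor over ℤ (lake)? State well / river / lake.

D = b²−4ac = (-2)² − 4·(-2)·(-4) = -28
D < 0 ⇒ definite ⇒ every region one sign ⇒ single well

well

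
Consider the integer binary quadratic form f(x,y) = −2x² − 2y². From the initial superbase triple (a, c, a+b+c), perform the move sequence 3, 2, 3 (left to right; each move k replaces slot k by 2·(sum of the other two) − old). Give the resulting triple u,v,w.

start (-2,-2,-4) = (f(1,0),f(0,1),f(1,1))
replace slot 3: 2·((-2)+(-2)) − (-4) = -4 → (-2,-2,-4)
replace slot 2: 2·((-2)+(-4)) − (-2) = -10 → (-2,-10,-4)
replace slot 3: 2·((-2)+(-10)) − (-4) = -20 → (-2,-10,-20)

-2,-10,-20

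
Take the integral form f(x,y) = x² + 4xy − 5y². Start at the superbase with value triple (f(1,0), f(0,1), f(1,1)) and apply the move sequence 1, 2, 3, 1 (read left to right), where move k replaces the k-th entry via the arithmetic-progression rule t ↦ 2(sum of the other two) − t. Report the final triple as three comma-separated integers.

start (1,-5,0) = (f(1,0),f(0,1),f(1,1))
replace slot 1: 2·((-5)+0) − 1 = -11 → (-11,-5,0)
replace slot 2: 2·((-11)+0) − (-5) = -17 → (-11,-17,0)
replace slot 3: 2·((-11)+(-17)) − 0 = -56 → (-11,-17,-56)
replace slot 1: 2·((-17)+(-56)) − (-11) = -135 → (-135,-17,-56)

-135,-17,-56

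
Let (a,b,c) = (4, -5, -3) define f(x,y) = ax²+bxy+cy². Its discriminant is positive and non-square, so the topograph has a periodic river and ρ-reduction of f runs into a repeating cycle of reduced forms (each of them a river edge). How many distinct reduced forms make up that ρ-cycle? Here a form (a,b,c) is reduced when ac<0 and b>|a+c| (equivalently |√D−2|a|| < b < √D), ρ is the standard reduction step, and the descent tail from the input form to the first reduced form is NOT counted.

D = 73, ⌊√D⌋ = 8
descent: ρ → (-3,5,4)  [lands on river]
river: ρ → (4,3,-4)
river: ρ → (-4,5,3)
river: ρ → (3,7,-2)
river: ρ → (-2,5,6)
river: ρ → (6,7,-1)
river: ρ → (-1,7,6)
river: ρ → (6,5,-2)
river: ρ → (-2,7,3)
river: ρ → (3,5,-4)
river: ρ → (-4,3,4)
river: ρ → (4,5,-3)
river: ρ → (-3,7,2)
river: ρ → (2,5,-6)
river: ρ → (-6,7,1)
river: ρ → (1,7,-6)
river: ρ → (-6,5,2)
river: ρ → (2,7,-3)
ρ-cycle length = 18 (tail of 1 descent step not counted)

18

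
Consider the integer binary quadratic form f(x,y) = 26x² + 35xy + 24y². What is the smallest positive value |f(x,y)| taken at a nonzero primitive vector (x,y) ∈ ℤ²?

translate: b→-17 (≡35 mod 52), so (26,35,24)→(26,-17,15)
flip: (26,-17,15)→(15,17,26)
translate: b→-13 (≡17 mod 30), so (15,17,26)→(15,-13,24)
reduced (well bottom): (15,-13,24) with a≤c, −a<b≤a
well minimum = a = 15

15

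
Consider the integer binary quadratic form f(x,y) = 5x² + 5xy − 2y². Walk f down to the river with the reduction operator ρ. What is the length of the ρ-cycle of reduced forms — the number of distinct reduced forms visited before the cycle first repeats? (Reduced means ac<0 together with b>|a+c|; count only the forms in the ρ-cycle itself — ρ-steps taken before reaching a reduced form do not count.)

D = 65, ⌊√D⌋ = 8
river: ρ → (-2,7,2)
river: ρ → (2,5,-5)
river: ρ → (-5,5,2)
river: ρ → (2,7,-2)
river: ρ → (-2,5,5)
river: ρ → (5,5,-2)
ρ-cycle length = 6 (tail of 0 descent steps not counted)

6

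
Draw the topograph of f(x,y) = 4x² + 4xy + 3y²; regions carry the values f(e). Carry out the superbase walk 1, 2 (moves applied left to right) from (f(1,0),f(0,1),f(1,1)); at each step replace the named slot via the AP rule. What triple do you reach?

start (4,3,11) = (f(1,0),f(0,1),f(1,1))
replace slot 1: 2·(3+11) − 4 = 24 → (24,3,11)
replace slot 2: 2·(24+11) − 3 = 67 → (24,67,11)

24,67,11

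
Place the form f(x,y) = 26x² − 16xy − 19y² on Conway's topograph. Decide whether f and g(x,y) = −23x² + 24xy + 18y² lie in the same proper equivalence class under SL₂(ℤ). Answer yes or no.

D₁ = 2232, D₂ = 2232
river cycle of f (length 12): (-19, 16, 26), (26, 36, -9), (-9, 36, 26), (26, 16, -19), (-19, 22, 23), (23, 24, -18), (-18, 12, 29), (29, 46, -1), (-1, 46, 29), (29, 12, -18), … (2 more)
river cycle of g (length 12): (18, 12, -29), (-29, 46, 1), (1, 46, -29), (-29, 12, 18), (18, 24, -23), (-23, 22, 19), (19, 16, -26), (-26, 36, 9), (9, 36, -26), (-26, 16, 19), … (2 more)
cycles differ ⇒ inequivalent

no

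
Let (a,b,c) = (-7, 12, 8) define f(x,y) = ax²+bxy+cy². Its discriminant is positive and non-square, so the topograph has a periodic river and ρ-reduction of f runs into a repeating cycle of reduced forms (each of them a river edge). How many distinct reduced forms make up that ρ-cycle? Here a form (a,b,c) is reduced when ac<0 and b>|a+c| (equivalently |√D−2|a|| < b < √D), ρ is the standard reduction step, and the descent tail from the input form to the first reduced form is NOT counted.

D = 368, ⌊√D⌋ = 19
river: ρ → (8,4,-11)
river: ρ → (-11,18,1)
river: ρ → (1,18,-11)
river: ρ → (-11,4,8)
river: ρ → (8,12,-7)
river: ρ → (-7,16,4)
river: ρ → (4,16,-7)
river: ρ → (-7,12,8)
ρ-cycle length = 8 (tail of 0 descent steps not counted)

8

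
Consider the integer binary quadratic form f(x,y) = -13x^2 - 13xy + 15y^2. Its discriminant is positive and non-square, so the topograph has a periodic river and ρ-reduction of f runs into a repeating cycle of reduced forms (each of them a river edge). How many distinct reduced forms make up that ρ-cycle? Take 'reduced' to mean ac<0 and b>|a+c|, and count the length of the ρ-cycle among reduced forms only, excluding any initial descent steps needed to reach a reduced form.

D = 949, ⌊√D⌋ = 30
descent: ρ → (15,13,-13)  [lands on river]
river: ρ → (-13,13,15)
river: ρ → (15,17,-11)
river: ρ → (-11,27,5)
river: ρ → (5,23,-21)
river: ρ → (-21,19,7)
river: ρ → (7,23,-15)
river: ρ → (-15,7,15)
river: ρ → (15,23,-7)
river: ρ → (-7,19,21)
river: ρ → (21,23,-5)
river: ρ → (-5,27,11)
river: ρ → (11,17,-15)
river: ρ → (-15,13,13)
river: ρ → (13,13,-15)
river: ρ → (-15,17,11)
river: ρ → (11,27,-5)
river: ρ → (-5,23,21)
river: ρ → (21,19,-7)
river: ρ → (-7,23,15)
river: ρ → (15,7,-15)
river: ρ → (-15,23,7)
river: ρ → (7,19,-21)
river: ρ → (-21,23,5)
river: ρ → (5,27,-11)
river: ρ → (-11,17,15)
ρ-cycle length = 26 (tail of 1 descent step not counted)

26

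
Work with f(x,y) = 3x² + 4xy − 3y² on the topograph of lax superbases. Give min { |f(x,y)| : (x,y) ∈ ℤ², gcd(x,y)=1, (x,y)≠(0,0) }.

river: ρ → (-3,2,4)
river: ρ → (4,6,-1)
river: ρ → (-1,6,4)
river: ρ → (4,2,-3)
river: ρ → (-3,4,3)
river: ρ → (3,2,-4)
river: ρ → (-4,6,1)
river: ρ → (1,6,-4)
river: ρ → (-4,2,3)
river: ρ → (3,4,-3)
closes: descent 0, river 10
min |a| on river = 1

1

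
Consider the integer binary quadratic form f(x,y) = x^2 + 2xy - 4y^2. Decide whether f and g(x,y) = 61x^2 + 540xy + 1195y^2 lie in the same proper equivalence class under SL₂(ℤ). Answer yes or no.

D₁ = 20, D₂ = 20
river cycle of f (length 2): (1, 4, -1), (-1, 4, 1)
river cycle of g (length 2): (1, 4, -1), (-1, 4, 1)
cycles coincide ⇒ equivalent

yes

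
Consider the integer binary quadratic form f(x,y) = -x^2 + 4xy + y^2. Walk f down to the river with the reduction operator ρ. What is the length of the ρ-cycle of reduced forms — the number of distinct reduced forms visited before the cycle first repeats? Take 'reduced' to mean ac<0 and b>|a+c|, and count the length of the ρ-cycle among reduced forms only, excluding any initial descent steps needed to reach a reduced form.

D = 20, ⌊√D⌋ = 4
river: ρ → (1,4,-1)
river: ρ → (-1,4,1)
ρ-cycle length = 2 (tail of 0 descent steps not counted)

2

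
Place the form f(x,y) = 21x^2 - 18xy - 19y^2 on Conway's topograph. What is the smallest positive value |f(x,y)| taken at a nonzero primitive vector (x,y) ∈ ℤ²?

descent: ρ → (-19,18,21)  [lands on river]
river: ρ → (21,24,-16)
river: ρ → (-16,40,5)
river: ρ → (5,40,-16)
river: ρ → (-16,24,21)
river: ρ → (21,18,-19)
river: ρ → (-19,20,20)
river: ρ → (20,20,-19)
closes: descent 1, river 8
min |a| on river = 5

5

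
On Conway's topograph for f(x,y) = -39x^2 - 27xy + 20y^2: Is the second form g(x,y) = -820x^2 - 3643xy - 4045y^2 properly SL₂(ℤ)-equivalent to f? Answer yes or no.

D₁ = 3849, D₂ = 3849
river cycle of f (length 60): (20, 27, -39), (-39, 51, 8), (8, 61, -4), (-4, 59, 23), (23, 33, -30), (-30, 27, 26), (26, 25, -31), (-31, 37, 20), (20, 43, -25), (-25, 57, 6), … (50 more)
river cycle of g (length 60): (-39, 51, 8), (8, 61, -4), (-4, 59, 23), (23, 33, -30), (-30, 27, 26), (26, 25, -31), (-31, 37, 20), (20, 43, -25), (-25, 57, 6), (6, 51, -52), … (50 more)
cycles coincide ⇒ equivalent

yes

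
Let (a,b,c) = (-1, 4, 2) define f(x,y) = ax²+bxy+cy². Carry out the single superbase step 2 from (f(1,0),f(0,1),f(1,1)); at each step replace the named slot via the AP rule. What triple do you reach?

start (-1,2,5) = (f(1,0),f(0,1),f(1,1))
replace slot 2: 2·((-1)+5) − 2 = 6 → (-1,6,5)

-1,6,5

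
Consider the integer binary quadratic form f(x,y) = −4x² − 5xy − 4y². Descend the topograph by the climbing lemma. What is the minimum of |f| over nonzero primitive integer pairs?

translate: b→-3 (≡5 mod 8), so (4,5,4)→(4,-3,3)
flip: (4,-3,3)→(3,3,4)
reduced (well bottom): (3,3,4) with a≤c, −a<b≤a
well minimum |f| = |-3| = 3 (negative-definite)

3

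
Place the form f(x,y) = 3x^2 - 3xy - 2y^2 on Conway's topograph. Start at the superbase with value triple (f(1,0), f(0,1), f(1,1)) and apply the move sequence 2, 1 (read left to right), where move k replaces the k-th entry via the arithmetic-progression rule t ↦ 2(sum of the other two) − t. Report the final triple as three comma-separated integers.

start (3,-2,-2) = (f(1,0),f(0,1),f(1,1))
replace slot 2: 2·(3+(-2)) − (-2) = 4 → (3,4,-2)
replace slot 1: 2·(4+(-2)) − 3 = 1 → (1,4,-2)

1,4,-2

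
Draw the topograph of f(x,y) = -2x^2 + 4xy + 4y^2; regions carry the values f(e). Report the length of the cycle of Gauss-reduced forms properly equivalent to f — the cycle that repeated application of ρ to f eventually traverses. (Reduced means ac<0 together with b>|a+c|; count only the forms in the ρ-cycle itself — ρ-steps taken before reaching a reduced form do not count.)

D = 48, ⌊√D⌋ = 6
river: ρ → (4,4,-2)
river: ρ → (-2,4,4)
ρ-cycle length = 2 (tail of 0 descent steps not counted)

2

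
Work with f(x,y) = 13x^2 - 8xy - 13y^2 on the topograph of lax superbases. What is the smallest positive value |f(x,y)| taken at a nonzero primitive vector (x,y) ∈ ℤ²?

descent: ρ → (-13,8,13)  [lands on river]
river: ρ → (13,18,-8)
river: ρ → (-8,14,17)
river: ρ → (17,20,-5)
river: ρ → (-5,20,17)
river: ρ → (17,14,-8)
river: ρ → (-8,18,13)
river: ρ → (13,8,-13)
river: ρ → (-13,18,8)
river: ρ → (8,14,-17)
river: ρ → (-17,20,5)
river: ρ → (5,20,-17)
river: ρ → (-17,14,8)
river: ρ → (8,18,-13)
closes: descent 1, river 14
min |a| on river = 5

5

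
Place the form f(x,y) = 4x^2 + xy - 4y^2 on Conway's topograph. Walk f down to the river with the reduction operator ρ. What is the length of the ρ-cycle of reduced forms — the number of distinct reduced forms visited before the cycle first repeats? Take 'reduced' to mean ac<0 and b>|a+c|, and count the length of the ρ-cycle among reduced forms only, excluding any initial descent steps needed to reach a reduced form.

D = 65, ⌊√D⌋ = 8
river: ρ → (-4,7,1)
river: ρ → (1,7,-4)
river: ρ → (-4,1,4)
river: ρ → (4,7,-1)
river: ρ → (-1,7,4)
river: ρ → (4,1,-4)
ρ-cycle length = 6 (tail of 0 descent steps not counted)

6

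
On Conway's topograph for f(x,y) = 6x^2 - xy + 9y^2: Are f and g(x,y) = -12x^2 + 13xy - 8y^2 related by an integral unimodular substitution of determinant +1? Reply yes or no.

D₁ = -215, D₂ = -215
f: reduced (well bottom): (6,-1,9) with a≤c, −a<b≤a
g is negative-definite; reduce −g:
−g: translate: b→11 (≡-13 mod 24), so (12,-13,8)→(12,11,7)
−g: flip: (12,11,7)→(7,-11,12)
−g: translate: b→3 (≡-11 mod 14), so (7,-11,12)→(7,3,8)
−g: reduced (well bottom): (7,3,8) with a≤c, −a<b≤a
flip sign back: reduced form of g is (-7,-3,-8)
reduced forms (6, -1, 9) vs (-7, -3, -8) ⇒ inequivalent

no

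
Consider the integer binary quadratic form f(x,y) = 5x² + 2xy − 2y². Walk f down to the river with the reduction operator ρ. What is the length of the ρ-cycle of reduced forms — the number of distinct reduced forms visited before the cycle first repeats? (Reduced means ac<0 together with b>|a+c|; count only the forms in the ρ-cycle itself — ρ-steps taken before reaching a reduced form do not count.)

D = 44, ⌊√D⌋ = 6
descent: ρ → (-2,6,1)  [lands on river]
river: ρ → (1,6,-2)
ρ-cycle length = 2 (tail of 1 descent step not counted)

2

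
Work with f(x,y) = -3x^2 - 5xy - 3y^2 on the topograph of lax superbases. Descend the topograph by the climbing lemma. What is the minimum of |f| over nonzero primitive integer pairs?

translate: b→-1 (≡5 mod 6), so (3,5,3)→(3,-1,1)
flip: (3,-1,1)→(1,1,3)
reduced (well bottom): (1,1,3) with a≤c, −a<b≤a
well minimum |f| = |-1| = 1 (negative-definite)

1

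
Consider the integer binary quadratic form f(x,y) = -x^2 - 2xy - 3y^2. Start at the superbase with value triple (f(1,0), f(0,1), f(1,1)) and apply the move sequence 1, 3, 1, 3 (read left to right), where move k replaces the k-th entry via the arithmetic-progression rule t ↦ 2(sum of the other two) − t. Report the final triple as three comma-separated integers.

start (-1,-3,-6) = (f(1,0),f(0,1),f(1,1))
replace slot 1: 2·((-3)+(-6)) − (-1) = -17 → (-17,-3,-6)
replace slot 3: 2·((-17)+(-3)) − (-6) = -34 → (-17,-3,-34)
replace slot 1: 2·((-3)+(-34)) − (-17) = -57 → (-57,-3,-34)
replace slot 3: 2·((-57)+(-3)) − (-34) = -86 → (-57,-3,-86)

-57,-3,-86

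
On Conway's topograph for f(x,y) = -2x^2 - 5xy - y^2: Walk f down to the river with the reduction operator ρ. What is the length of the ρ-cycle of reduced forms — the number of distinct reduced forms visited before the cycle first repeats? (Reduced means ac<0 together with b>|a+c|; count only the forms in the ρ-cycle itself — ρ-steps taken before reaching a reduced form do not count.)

D = 17, ⌊√D⌋ = 4
descent: ρ → (-1,3,2)  [lands on river]
river: ρ → (2,1,-2)
river: ρ → (-2,3,1)
river: ρ → (1,3,-2)
river: ρ → (-2,1,2)
river: ρ → (2,3,-1)
ρ-cycle length = 6 (tail of 1 descent step not counted)

6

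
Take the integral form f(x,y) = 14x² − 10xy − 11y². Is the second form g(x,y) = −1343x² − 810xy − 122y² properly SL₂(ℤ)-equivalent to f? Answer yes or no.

D₁ = 716, D₂ = 716
river cycle of f (length 14): (-11, 10, 14), (14, 18, -7), (-7, 24, 5), (5, 26, -2), (-2, 26, 5), (5, 24, -7), (-7, 18, 14), (14, 10, -11), (-11, 12, 13), (13, 14, -10), … (4 more)
river cycle of g (length 14): (-11, 10, 14), (14, 18, -7), (-7, 24, 5), (5, 26, -2), (-2, 26, 5), (5, 24, -7), (-7, 18, 14), (14, 10, -11), (-11, 12, 13), (13, 14, -10), … (4 more)
cycles coincide ⇒ equivalent

yes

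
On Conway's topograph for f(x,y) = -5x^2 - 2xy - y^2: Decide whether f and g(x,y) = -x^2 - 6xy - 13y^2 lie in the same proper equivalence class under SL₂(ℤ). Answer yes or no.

D₁ = -16, D₂ = -16
f is negative-definite; reduce −f:
−f: flip: (5,2,1)→(1,-2,5)
−f: translate: b→0 (≡-2 mod 2), so (1,-2,5)→(1,0,4)
−f: reduced (well bottom): (1,0,4) with a≤c, −a<b≤a
flip sign back: reduced form of f is (-1,0,-4)
g is negative-definite; reduce −g:
−g: translate: b→0 (≡6 mod 2), so (1,6,13)→(1,0,4)
−g: reduced (well bottom): (1,0,4) with a≤c, −a<b≤a
flip sign back: reduced form of g is (-1,0,-4)
reduced forms (-1, 0, -4) vs (-1, 0, -4) ⇒ equivalent

yes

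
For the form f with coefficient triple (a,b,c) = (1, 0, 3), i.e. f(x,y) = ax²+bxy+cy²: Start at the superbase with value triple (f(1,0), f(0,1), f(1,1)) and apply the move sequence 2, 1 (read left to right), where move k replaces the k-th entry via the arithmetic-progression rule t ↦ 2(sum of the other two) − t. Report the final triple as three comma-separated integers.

start (1,3,4) = (f(1,0),f(0,1),f(1,1))
replace slot 2: 2·(1+4) − 3 = 7 → (1,7,4)
replace slot 1: 2·(7+4) − 1 = 21 → (21,7,4)

21,7,4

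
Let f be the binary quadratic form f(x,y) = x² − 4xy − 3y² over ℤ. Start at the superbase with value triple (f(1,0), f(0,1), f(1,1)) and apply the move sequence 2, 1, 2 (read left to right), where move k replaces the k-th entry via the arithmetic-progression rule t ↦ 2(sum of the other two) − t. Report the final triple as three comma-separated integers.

start (1,-3,-6) = (f(1,0),f(0,1),f(1,1))
replace slot 2: 2·(1+(-6)) − (-3) = -7 → (1,-7,-6)
replace slot 1: 2·((-7)+(-6)) − 1 = -27 → (-27,-7,-6)
replace slot 2: 2·((-27)+(-6)) − (-7) = -59 → (-27,-59,-6)

-27,-59,-6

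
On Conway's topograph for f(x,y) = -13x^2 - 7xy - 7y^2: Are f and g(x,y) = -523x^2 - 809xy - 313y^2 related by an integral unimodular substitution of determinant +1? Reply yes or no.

D₁ = -315, D₂ = -315
f is negative-definite; reduce −f:
−f: flip: (13,7,7)→(7,-7,13)
−f: translate: b→7 (≡-7 mod 14), so (7,-7,13)→(7,7,13)
−f: reduced (well bottom): (7,7,13) with a≤c, −a<b≤a
flip sign back: reduced form of f is (-7,-7,-13)
g is negative-definite; reduce −g:
−g: translate: b→-237 (≡809 mod 1046), so (523,809,313)→(523,-237,27)
−g: flip: (523,-237,27)→(27,237,523)
−g: translate: b→21 (≡237 mod 54), so (27,237,523)→(27,21,7)
−g: flip: (27,21,7)→(7,-21,27)
−g: translate: b→7 (≡-21 mod 14), so (7,-21,27)→(7,7,13)
−g: reduced (well bottom): (7,7,13) with a≤c, −a<b≤a
flip sign back: reduced form of g is (-7,-7,-13)
reduced forms (-7, -7, -13) vs (-7, -7, -13) ⇒ equivalent

yes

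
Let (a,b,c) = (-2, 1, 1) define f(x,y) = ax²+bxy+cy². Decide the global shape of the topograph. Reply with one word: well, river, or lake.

D = b²−4ac = 1² − 4·(-2)·1 = 9
D = 3² is a perfect square ⇒ form factors over ℤ ⇒ lakes

lake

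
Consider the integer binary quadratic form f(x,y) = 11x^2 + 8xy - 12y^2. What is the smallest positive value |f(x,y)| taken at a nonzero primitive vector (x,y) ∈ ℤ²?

river: ρ → (-12,16,7)
river: ρ → (7,12,-16)
river: ρ → (-16,20,3)
river: ρ → (3,22,-9)
river: ρ → (-9,14,11)
river: ρ → (11,8,-12)
closes: descent 0, river 6
min |a| on river = 3

3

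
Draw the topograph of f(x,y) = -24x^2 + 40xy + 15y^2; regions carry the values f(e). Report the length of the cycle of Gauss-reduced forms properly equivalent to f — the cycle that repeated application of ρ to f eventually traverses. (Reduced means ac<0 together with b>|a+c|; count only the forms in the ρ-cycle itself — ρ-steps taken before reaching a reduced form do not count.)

D = 3040, ⌊√D⌋ = 55
river: ρ → (15,50,-9)
river: ρ → (-9,40,40)
river: ρ → (40,40,-9)
river: ρ → (-9,50,15)
river: ρ → (15,40,-24)
river: ρ → (-24,8,31)
river: ρ → (31,54,-1)
river: ρ → (-1,54,31)
river: ρ → (31,8,-24)
river: ρ → (-24,40,15)
ρ-cycle length = 10 (tail of 0 descent steps not counted)

10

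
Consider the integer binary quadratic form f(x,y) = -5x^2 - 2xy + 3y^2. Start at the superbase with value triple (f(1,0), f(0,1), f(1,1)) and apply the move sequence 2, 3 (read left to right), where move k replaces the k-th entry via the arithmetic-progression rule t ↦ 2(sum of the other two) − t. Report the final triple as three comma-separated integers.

start (-5,3,-4) = (f(1,0),f(0,1),f(1,1))
replace slot 2: 2·((-5)+(-4)) − 3 = -21 → (-5,-21,-4)
replace slot 3: 2·((-5)+(-21)) − (-4) = -48 → (-5,-21,-48)

-5,-21,-48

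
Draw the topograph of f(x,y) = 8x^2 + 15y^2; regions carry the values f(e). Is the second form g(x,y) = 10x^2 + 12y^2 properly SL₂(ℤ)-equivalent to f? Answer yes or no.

D₁ = -480, D₂ = -480
f: reduced (well bottom): (8,0,15) with a≤c, −a<b≤a
g: reduced (well bottom): (10,0,12) with a≤c, −a<b≤a
reduced forms (8, 0, 15) vs (10, 0, 12) ⇒ inequivalent

no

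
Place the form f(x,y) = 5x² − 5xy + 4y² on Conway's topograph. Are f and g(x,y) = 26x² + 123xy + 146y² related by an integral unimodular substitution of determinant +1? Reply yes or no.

D₁ = -55, D₂ = -55
f: translate: b→5 (≡-5 mod 10), so (5,-5,4)→(5,5,4)
f: flip: (5,5,4)→(4,-5,5)
f: translate: b→3 (≡-5 mod 8), so (4,-5,5)→(4,3,4)
f: reduced (well bottom): (4,3,4) with a≤c, −a<b≤a
g: translate: b→19 (≡123 mod 52), so (26,123,146)→(26,19,4)
g: flip: (26,19,4)→(4,-19,26)
g: translate: b→-3 (≡-19 mod 8), so (4,-19,26)→(4,-3,4)
g: flip: (4,-3,4)→(4,3,4)
g: reduced (well bottom): (4,3,4) with a≤c, −a<b≤a
reduced forms (4, 3, 4) vs (4, 3, 4) ⇒ equivalent

yes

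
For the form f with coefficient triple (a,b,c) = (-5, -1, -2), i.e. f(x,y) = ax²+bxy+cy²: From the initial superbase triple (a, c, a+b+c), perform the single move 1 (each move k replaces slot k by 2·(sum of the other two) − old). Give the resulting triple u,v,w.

start (-5,-2,-8) = (f(1,0),f(0,1),f(1,1))
replace slot 1: 2·((-2)+(-8)) − (-5) = -15 → (-15,-2,-8)

-15,-2,-8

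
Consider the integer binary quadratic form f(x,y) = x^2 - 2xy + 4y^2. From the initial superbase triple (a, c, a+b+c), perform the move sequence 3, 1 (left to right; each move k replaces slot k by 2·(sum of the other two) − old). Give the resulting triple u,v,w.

start (1,4,3) = (f(1,0),f(0,1),f(1,1))
replace slot 3: 2·(1+4) − 3 = 7 → (1,4,7)
replace slot 1: 2·(4+7) − 1 = 21 → (21,4,7)

21,4,7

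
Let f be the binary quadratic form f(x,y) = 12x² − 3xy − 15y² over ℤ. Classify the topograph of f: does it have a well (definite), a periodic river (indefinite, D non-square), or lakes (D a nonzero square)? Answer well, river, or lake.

D = b²−4ac = (-3)² − 4·12·(-15) = 729
D = 27² is a perfect square ⇒ form factors over ℤ ⇒ lakes

lake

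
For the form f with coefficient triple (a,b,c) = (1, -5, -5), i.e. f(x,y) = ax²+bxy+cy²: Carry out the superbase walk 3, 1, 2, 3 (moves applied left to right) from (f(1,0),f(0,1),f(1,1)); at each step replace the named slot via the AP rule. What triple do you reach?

start (1,-5,-9) = (f(1,0),f(0,1),f(1,1))
replace slot 3: 2·(1+(-5)) − (-9) = 1 → (1,-5,1)
replace slot 1: 2·((-5)+1) − 1 = -9 → (-9,-5,1)
replace slot 2: 2·((-9)+1) − (-5) = -11 → (-9,-11,1)
replace slot 3: 2·((-9)+(-11)) − 1 = -41 → (-9,-11,-41)

-9,-11,-41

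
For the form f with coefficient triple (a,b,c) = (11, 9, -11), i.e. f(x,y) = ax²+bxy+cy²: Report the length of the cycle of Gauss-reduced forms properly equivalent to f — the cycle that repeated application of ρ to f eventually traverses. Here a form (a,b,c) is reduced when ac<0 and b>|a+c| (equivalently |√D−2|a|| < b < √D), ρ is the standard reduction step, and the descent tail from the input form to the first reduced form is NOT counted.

D = 565, ⌊√D⌋ = 23
river: ρ → (-11,13,9)
river: ρ → (9,23,-1)
river: ρ → (-1,23,9)
river: ρ → (9,13,-11)
river: ρ → (-11,9,11)
river: ρ → (11,13,-9)
river: ρ → (-9,23,1)
river: ρ → (1,23,-9)
river: ρ → (-9,13,11)
river: ρ → (11,9,-11)
ρ-cycle length = 10 (tail of 0 descent steps not counted)

10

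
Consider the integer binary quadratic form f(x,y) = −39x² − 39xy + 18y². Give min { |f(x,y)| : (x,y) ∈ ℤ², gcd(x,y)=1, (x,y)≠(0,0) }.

descent: ρ → (18,39,-39)  [lands on river]
river: ρ → (-39,39,18)
river: ρ → (18,33,-45)
river: ρ → (-45,57,6)
river: ρ → (6,63,-15)
river: ρ → (-15,57,18)
river: ρ → (18,51,-24)
river: ρ → (-24,45,24)
river: ρ → (24,51,-18)
river: ρ → (-18,57,15)
river: ρ → (15,63,-6)
river: ρ → (-6,57,45)
river: ρ → (45,33,-18)
river: ρ → (-18,39,39)
river: ρ → (39,39,-18)
river: ρ → (-18,33,45)
river: ρ → (45,57,-6)
river: ρ → (-6,63,15)
river: ρ → (15,57,-18)
river: ρ → (-18,51,24)
river: ρ → (24,45,-24)
river: ρ → (-24,51,18)
river: ρ → (18,57,-15)
river: ρ → (-15,63,6)
river: ρ → (6,57,-45)
river: ρ → (-45,33,18)
closes: descent 1, river 26
min |a| on river = 6

6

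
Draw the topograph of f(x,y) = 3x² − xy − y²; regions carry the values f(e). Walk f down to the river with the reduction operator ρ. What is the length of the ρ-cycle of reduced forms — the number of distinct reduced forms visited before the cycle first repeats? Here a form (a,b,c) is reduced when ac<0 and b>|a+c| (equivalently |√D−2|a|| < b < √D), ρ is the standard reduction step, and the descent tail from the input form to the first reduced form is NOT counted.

D = 13, ⌊√D⌋ = 3
descent: ρ → (-1,3,1)  [lands on river]
river: ρ → (1,3,-1)
ρ-cycle length = 2 (tail of 1 descent step not counted)

2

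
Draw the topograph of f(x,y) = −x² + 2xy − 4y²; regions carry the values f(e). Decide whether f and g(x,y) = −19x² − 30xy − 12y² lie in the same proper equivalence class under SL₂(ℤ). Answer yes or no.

D₁ = -12, D₂ = -12
f is negative-definite; reduce −f:
−f: translate: b→0 (≡-2 mod 2), so (1,-2,4)→(1,0,3)
−f: reduced (well bottom): (1,0,3) with a≤c, −a<b≤a
flip sign back: reduced form of f is (-1,0,-3)
g is negative-definite; reduce −g:
−g: translate: b→-8 (≡30 mod 38), so (19,30,12)→(19,-8,1)
−g: flip: (19,-8,1)→(1,8,19)
−g: translate: b→0 (≡8 mod 2), so (1,8,19)→(1,0,3)
−g: reduced (well bottom): (1,0,3) with a≤c, −a<b≤a
flip sign back: reduced form of g is (-1,0,-3)
reduced forms (-1, 0, -3) vs (-1, 0, -3) ⇒ equivalent

yes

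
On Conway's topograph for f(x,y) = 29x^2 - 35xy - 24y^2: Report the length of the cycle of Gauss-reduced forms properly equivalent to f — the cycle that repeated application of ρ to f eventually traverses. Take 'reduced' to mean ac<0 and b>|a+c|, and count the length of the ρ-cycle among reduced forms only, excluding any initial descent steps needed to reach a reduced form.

D = 4009, ⌊√D⌋ = 63
descent: ρ → (-24,35,29)  [lands on river]
river: ρ → (29,23,-30)
river: ρ → (-30,37,22)
river: ρ → (22,51,-16)
river: ρ → (-16,45,31)
river: ρ → (31,17,-30)
river: ρ → (-30,43,18)
river: ρ → (18,29,-44)
river: ρ → (-44,59,3)
river: ρ → (3,61,-24)
ρ-cycle length = 10 (tail of 1 descent step not counted)

10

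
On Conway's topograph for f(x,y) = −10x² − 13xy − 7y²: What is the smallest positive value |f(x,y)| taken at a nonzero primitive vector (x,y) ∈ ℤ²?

translate: b→-7 (≡13 mod 20), so (10,13,7)→(10,-7,4)
flip: (10,-7,4)→(4,7,10)
translate: b→-1 (≡7 mod 8), so (4,7,10)→(4,-1,7)
reduced (well bottom): (4,-1,7) with a≤c, −a<b≤a
well minimum |f| = |-4| = 4 (negative-definite)

4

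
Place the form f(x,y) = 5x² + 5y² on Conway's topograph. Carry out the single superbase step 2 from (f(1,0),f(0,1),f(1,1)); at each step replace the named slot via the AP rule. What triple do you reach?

start (5,5,10) = (f(1,0),f(0,1),f(1,1))
replace slot 2: 2·(5+10) − 5 = 25 → (5,25,10)

5,25,10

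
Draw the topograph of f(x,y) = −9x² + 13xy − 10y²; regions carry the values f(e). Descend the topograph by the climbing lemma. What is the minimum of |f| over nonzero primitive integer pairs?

translate: b→5 (≡-13 mod 18), so (9,-13,10)→(9,5,6)
flip: (9,5,6)→(6,-5,9)
reduced (well bottom): (6,-5,9) with a≤c, −a<b≤a
well minimum |f| = |-6| = 6 (negative-definite)

6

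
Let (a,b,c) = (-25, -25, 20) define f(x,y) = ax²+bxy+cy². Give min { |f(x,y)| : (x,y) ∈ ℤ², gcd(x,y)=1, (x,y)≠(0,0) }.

descent: ρ → (20,25,-25)  [lands on river]
river: ρ → (-25,25,20)
river: ρ → (20,15,-30)
river: ρ → (-30,45,5)
river: ρ → (5,45,-30)
river: ρ → (-30,15,20)
closes: descent 1, river 6
min |a| on river = 5

5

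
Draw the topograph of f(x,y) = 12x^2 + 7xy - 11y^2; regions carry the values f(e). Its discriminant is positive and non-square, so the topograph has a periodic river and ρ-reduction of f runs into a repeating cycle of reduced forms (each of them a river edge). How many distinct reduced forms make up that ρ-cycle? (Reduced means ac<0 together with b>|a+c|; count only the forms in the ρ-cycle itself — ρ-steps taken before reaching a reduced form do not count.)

D = 577, ⌊√D⌋ = 24
river: ρ → (-11,15,8)
river: ρ → (8,17,-9)
river: ρ → (-9,19,6)
river: ρ → (6,17,-12)
river: ρ → (-12,7,11)
river: ρ → (11,15,-8)
river: ρ → (-8,17,9)
river: ρ → (9,19,-6)
river: ρ → (-6,17,12)
river: ρ → (12,7,-11)
ρ-cycle length = 10 (tail of 0 descent steps not counted)

10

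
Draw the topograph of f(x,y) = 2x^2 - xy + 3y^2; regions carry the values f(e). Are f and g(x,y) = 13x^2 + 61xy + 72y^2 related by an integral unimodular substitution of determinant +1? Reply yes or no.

D₁ = -23, D₂ = -23
f: reduced (well bottom): (2,-1,3) with a≤c, −a<b≤a
g: translate: b→9 (≡61 mod 26), so (13,61,72)→(13,9,2)
g: flip: (13,9,2)→(2,-9,13)
g: translate: b→-1 (≡-9 mod 4), so (2,-9,13)→(2,-1,3)
g: reduced (well bottom): (2,-1,3) with a≤c, −a<b≤a
reduced forms (2, -1, 3) vs (2, -1, 3) ⇒ equivalent

yes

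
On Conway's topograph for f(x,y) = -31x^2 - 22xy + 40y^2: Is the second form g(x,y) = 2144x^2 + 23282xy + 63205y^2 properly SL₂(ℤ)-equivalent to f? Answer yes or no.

D₁ = 5444, D₂ = 5444
river cycle of f (length 54): (40, 22, -31), (-31, 40, 31), (31, 22, -40), (-40, 58, 13), (13, 72, -5), (-5, 68, 41), (41, 14, -32), (-32, 50, 23), (23, 42, -40), (-40, 38, 25), … (44 more)
river cycle of g (length 54): (40, 22, -31), (-31, 40, 31), (31, 22, -40), (-40, 58, 13), (13, 72, -5), (-5, 68, 41), (41, 14, -32), (-32, 50, 23), (23, 42, -40), (-40, 38, 25), … (44 more)
cycles coincide ⇒ equivalent

yes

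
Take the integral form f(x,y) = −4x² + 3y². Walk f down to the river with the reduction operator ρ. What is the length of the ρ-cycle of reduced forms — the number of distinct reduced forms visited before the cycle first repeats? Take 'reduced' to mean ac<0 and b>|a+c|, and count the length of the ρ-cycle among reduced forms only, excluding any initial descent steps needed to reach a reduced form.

D = 48, ⌊√D⌋ = 6
descent: ρ → (3,6,-1)  [lands on river]
river: ρ → (-1,6,3)
ρ-cycle length = 2 (tail of 1 descent step not counted)

2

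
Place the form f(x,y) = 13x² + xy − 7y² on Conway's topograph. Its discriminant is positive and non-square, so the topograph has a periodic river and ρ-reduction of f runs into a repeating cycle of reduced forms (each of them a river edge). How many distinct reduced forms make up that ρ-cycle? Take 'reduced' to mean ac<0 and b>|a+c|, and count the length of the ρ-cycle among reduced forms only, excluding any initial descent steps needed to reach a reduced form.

D = 365, ⌊√D⌋ = 19
descent: ρ → (-7,13,7)  [lands on river]
river: ρ → (7,15,-5)
river: ρ → (-5,15,7)
river: ρ → (7,13,-7)
river: ρ → (-7,15,5)
river: ρ → (5,15,-7)
ρ-cycle length = 6 (tail of 1 descent step not counted)

6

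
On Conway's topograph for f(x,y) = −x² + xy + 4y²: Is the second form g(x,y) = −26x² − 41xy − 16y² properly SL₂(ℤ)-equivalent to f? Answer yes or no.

D₁ = 17, D₂ = 17
river cycle of f (length 6): (-1, 3, 2), (2, 1, -2), (-2, 3, 1), (1, 3, -2), (-2, 1, 2), (2, 3, -1)
river cycle of g (length 6): (-1, 3, 2), (2, 1, -2), (-2, 3, 1), (1, 3, -2), (-2, 1, 2), (2, 3, -1)
cycles coincide ⇒ equivalent

yes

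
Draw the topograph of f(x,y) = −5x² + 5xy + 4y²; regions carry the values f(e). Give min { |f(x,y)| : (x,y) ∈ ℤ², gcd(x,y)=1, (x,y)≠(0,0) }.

river: ρ → (4,3,-6)
river: ρ → (-6,9,1)
river: ρ → (1,9,-6)
river: ρ → (-6,3,4)
river: ρ → (4,5,-5)
river: ρ → (-5,5,4)
closes: descent 0, river 6
min |a| on river = 1

1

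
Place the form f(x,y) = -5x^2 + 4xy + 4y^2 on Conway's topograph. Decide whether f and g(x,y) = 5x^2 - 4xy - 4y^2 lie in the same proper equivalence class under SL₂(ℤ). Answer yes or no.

D₁ = 96, D₂ = 96
river cycle of f (length 4): (4, 4, -5), (-5, 6, 3), (3, 6, -5), (-5, 4, 4)
river cycle of g (length 4): (-4, 4, 5), (5, 6, -3), (-3, 6, 5), (5, 4, -4)
cycles differ ⇒ inequivalent

no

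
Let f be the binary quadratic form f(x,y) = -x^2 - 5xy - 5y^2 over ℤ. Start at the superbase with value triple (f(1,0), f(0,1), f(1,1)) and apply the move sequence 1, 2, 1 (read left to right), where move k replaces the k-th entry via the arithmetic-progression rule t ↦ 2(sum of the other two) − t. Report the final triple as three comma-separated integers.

start (-1,-5,-11) = (f(1,0),f(0,1),f(1,1))
replace slot 1: 2·((-5)+(-11)) − (-1) = -31 → (-31,-5,-11)
replace slot 2: 2·((-31)+(-11)) − (-5) = -79 → (-31,-79,-11)
replace slot 1: 2·((-79)+(-11)) − (-31) = -149 → (-149,-79,-11)

-149,-79,-11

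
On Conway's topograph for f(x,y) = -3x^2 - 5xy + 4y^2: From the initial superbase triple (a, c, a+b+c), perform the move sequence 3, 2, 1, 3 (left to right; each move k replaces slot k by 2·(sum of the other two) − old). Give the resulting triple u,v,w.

start (-3,4,-4) = (f(1,0),f(0,1),f(1,1))
replace slot 3: 2·((-3)+4) − (-4) = 6 → (-3,4,6)
replace slot 2: 2·((-3)+6) − 4 = 2 → (-3,2,6)
replace slot 1: 2·(2+6) − (-3) = 19 → (19,2,6)
replace slot 3: 2·(19+2) − 6 = 36 → (19,2,36)

19,2,36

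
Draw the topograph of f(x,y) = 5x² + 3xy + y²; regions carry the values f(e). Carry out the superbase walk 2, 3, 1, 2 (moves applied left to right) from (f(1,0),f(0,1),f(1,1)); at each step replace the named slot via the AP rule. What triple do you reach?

start (5,1,9) = (f(1,0),f(0,1),f(1,1))
replace slot 2: 2·(5+9) − 1 = 27 → (5,27,9)
replace slot 3: 2·(5+27) − 9 = 55 → (5,27,55)
replace slot 1: 2·(27+55) − 5 = 159 → (159,27,55)
replace slot 2: 2·(159+55) − 27 = 401 → (159,401,55)

159,401,55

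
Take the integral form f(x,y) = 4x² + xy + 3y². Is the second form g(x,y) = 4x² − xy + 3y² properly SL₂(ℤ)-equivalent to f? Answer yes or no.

D₁ = -47, D₂ = -47
f: flip: (4,1,3)→(3,-1,4)
f: reduced (well bottom): (3,-1,4) with a≤c, −a<b≤a
g: flip: (4,-1,3)→(3,1,4)
g: reduced (well bottom): (3,1,4) with a≤c, −a<b≤a
reduced forms (3, -1, 4) vs (3, 1, 4) ⇒ inequivalent

no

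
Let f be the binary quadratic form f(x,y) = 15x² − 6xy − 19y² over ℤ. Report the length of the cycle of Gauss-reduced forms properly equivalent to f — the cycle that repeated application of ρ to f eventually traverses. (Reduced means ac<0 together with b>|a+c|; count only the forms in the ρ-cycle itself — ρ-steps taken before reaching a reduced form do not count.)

D = 1176, ⌊√D⌋ = 34
descent: ρ → (-19,6,15)  [lands on river]
river: ρ → (15,24,-10)
river: ρ → (-10,16,23)
river: ρ → (23,30,-3)
river: ρ → (-3,30,23)
river: ρ → (23,16,-10)
river: ρ → (-10,24,15)
river: ρ → (15,6,-19)
river: ρ → (-19,32,2)
river: ρ → (2,32,-19)
ρ-cycle length = 10 (tail of 1 descent step not counted)

10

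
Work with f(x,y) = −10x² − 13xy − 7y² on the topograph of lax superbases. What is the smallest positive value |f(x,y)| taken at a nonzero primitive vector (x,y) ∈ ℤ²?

translate: b→-7 (≡13 mod 20), so (10,13,7)→(10,-7,4)
flip: (10,-7,4)→(4,7,10)
translate: b→-1 (≡7 mod 8), so (4,7,10)→(4,-1,7)
reduced (well bottom): (4,-1,7) with a≤c, −a<b≤a
well minimum |f| = |-4| = 4 (negative-definite)

4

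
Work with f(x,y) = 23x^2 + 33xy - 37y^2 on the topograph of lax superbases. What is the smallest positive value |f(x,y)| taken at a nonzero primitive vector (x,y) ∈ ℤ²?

river: ρ → (-37,41,19)
river: ρ → (19,35,-43)
river: ρ → (-43,51,11)
river: ρ → (11,59,-23)
river: ρ → (-23,33,37)
river: ρ → (37,41,-19)
river: ρ → (-19,35,43)
river: ρ → (43,51,-11)
river: ρ → (-11,59,23)
river: ρ → (23,33,-37)
closes: descent 0, river 10
min |a| on river = 11

11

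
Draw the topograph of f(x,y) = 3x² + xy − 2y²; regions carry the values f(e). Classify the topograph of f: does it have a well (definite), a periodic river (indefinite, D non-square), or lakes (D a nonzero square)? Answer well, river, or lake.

D = b²−4ac = 1² − 4·3·(-2) = 25
D = 5² is a perfect square ⇒ form factors over ℤ ⇒ lakes

lake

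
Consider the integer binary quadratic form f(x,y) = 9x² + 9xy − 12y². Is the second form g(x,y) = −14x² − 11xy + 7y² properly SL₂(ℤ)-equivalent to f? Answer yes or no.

D₁ = 513, D₂ = 513
river cycle of f (length 6): (-12, 15, 6), (6, 21, -3), (-3, 21, 6), (6, 15, -12), (-12, 9, 9), (9, 9, -12)
river cycle of g (length 16): (7, 11, -14), (-14, 17, 4), (4, 15, -18), (-18, 21, 1), (1, 21, -18), (-18, 15, 4), (4, 17, -14), (-14, 11, 7), (7, 17, -8), (-8, 15, 9), … (6 more)
cycles differ ⇒ inequivalent

no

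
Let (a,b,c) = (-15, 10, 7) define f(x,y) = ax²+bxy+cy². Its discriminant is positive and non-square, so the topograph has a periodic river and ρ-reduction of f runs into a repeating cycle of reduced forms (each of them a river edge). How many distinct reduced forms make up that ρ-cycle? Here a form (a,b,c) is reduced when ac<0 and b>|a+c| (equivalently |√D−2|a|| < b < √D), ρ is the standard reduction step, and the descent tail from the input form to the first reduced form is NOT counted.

D = 520, ⌊√D⌋ = 22
river: ρ → (7,18,-7)
river: ρ → (-7,10,15)
river: ρ → (15,20,-2)
river: ρ → (-2,20,15)
river: ρ → (15,10,-7)
river: ρ → (-7,18,7)
river: ρ → (7,10,-15)
river: ρ → (-15,20,2)
river: ρ → (2,20,-15)
river: ρ → (-15,10,7)
ρ-cycle length = 10 (tail of 0 descent steps not counted)

10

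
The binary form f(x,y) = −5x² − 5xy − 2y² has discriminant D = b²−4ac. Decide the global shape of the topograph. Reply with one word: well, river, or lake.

D = b²−4ac = (-5)² − 4·(-5)·(-2) = -15
D < 0 ⇒ definite ⇒ every region one sign ⇒ single well

well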